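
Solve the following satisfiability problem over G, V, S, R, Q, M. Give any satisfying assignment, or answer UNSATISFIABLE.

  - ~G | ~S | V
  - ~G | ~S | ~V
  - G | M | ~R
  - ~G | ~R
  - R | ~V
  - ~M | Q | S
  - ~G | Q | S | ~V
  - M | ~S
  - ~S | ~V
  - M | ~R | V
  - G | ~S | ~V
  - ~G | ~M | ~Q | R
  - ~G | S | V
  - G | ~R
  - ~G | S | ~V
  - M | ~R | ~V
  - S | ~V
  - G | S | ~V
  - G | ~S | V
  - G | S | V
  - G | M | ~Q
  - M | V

Case S = True:
  (M | ~S) forces M = True.
  (~S | ~V) forces V = False.
  (~G | ~S | V) forces G = False.
  Clause (G | ~S | V) is falsified — contradiction.
Case S = False:
  (S | ~V) forces V = False.
  (~G | S | V) forces G = False.
  Clause (G | S | V) is falsified — contradiction.
Both cases fail, so the formula is unsatisfiable.

Unsatisfiable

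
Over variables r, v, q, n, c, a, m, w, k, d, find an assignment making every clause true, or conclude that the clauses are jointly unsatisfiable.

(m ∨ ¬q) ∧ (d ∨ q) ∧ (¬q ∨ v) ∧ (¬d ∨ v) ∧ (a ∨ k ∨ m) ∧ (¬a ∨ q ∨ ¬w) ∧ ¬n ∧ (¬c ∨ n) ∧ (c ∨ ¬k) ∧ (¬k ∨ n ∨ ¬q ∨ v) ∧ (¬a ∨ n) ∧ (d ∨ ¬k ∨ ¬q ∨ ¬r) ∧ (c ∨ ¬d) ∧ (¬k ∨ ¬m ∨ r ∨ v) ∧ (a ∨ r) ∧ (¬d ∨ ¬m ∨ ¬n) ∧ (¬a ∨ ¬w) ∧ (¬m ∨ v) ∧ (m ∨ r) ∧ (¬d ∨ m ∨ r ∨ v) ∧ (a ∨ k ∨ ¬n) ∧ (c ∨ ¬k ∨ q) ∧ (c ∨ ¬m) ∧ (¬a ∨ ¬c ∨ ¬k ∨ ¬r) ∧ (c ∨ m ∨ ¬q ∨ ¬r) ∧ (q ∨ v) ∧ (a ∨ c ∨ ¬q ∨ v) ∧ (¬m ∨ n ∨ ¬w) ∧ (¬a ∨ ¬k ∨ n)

Case n = True:
  Clause (¬n) is falsified — contradiction.
Case n = False:
  (¬c ∨ n) forces c = False.
  (c ∨ ¬k) forces k = False.
  (¬a ∨ n) forces a = False.
  (a ∨ k ∨ m) forces m = True.
  Clause (c ∨ ¬m) is falsified — contradiction.
Both cases fail, so the formula is unsatisfiable.

The formula is unsatisfiable.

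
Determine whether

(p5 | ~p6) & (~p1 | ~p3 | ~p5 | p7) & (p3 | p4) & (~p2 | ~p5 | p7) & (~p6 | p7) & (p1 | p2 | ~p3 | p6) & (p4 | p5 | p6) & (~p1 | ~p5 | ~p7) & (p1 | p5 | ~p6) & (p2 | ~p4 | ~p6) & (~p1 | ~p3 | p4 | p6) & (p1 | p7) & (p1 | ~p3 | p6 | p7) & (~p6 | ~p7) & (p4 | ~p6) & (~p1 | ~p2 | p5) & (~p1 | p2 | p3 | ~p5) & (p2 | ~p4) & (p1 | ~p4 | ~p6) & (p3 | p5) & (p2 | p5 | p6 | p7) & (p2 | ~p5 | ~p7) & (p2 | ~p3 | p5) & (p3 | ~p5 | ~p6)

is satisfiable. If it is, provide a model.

Set p1 = False.
  then (p1 | p7) forces p7 = True.
  then (~p6 | ~p7) forces p6 = False.
Try p2 = False:
  (p1 | p2 | ~p3 | p6) forces p3 = False.
  (p3 | p4) forces p4 = True.
  clause (p2 | ~p4) is falsified — backtrack.
So p2 = True.
Set p3 = True.
Set p4 = False.
  then (p4 | p5 | p6) forces p5 = True.
All clauses satisfied.

p1 = False, p2 = True, p3 = True, p4 = False, p5 = True, p6 = False, p7 = True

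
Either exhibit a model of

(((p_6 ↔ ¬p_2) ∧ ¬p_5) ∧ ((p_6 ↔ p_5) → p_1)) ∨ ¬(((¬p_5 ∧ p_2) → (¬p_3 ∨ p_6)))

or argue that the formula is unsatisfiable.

p_1 = True; p_2 = False; p_3 = True; p_5 = False; p_6 = True

  (((p_6 ↔ ¬p_2) ∧ ¬p_5) ∧ ((p_6 ↔ p_5) → p_1)) ∨ ¬(((¬p_5 ∧ p_2) → (¬p_3 ∨ p_6))) = True
    ((p_6 ↔ ¬p_2) ∧ ¬p_5) ∧ ((p_6 ↔ p_5) → p_1) = True
      (p_6 ↔ ¬p_2) ∧ ¬p_5 = True
        p_6 ↔ ¬p_2 = True
          ¬p_2 = True
        ¬p_5 = True
      (p_6 ↔ p_5) → p_1 = True
        p_6 ↔ p_5 = False
    ¬(((¬p_5 ∧ p_2) → (¬p_3 ∨ p_6))) = False
      (¬p_5 ∧ p_2) → (¬p_3 ∨ p_6) = True
        ¬p_5 ∧ p_2 = False
          ¬p_5 = True
        ¬p_3 ∨ p_6 = True
          ¬p_3 = False
The formula evaluates to True.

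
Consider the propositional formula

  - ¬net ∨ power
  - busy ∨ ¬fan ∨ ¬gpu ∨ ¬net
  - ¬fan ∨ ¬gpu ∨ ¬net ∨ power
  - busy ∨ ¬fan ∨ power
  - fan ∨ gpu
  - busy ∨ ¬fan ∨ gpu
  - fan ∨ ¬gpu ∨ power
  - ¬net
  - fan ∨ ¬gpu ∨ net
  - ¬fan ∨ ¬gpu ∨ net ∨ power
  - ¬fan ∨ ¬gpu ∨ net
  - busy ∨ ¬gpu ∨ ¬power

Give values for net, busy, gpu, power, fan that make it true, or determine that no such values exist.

net: False, busy: True, gpu: False, power: False, fan: True

Unit clause (¬net) forces net = False.
Set busy = True.
Try gpu = True:
  (fan ∨ ¬gpu ∨ net) forces fan = True.
  clause (¬fan ∨ ¬gpu ∨ net) is falsified — backtrack.
So gpu = False.
  then (fan ∨ gpu) forces fan = True.
Set power = False.
All clauses satisfied.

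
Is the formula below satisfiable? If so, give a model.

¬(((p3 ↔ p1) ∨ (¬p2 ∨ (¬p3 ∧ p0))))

p0=F, p1=T, p2=T, p3=F

  ¬(((p3 ↔ p1) ∨ (¬p2 ∨ (¬p3 ∧ p0)))) = True
    (p3 ↔ p1) ∨ (¬p2 ∨ (¬p3 ∧ p0)) = False
      p3 ↔ p1 = False
      ¬p2 ∨ (¬p3 ∧ p0) = False
        ¬p2 = False
        ¬p3 ∧ p0 = False
          ¬p3 = True
The formula evaluates to True.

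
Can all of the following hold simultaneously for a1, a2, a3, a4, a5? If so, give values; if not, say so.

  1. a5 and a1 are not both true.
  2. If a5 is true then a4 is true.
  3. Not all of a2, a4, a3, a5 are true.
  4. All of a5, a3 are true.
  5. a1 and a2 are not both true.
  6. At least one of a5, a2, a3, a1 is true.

a1 = False; a2 = False; a3 = True; a4 = True; a5 = True

  (1) a5=T, a1=F — not both ✓
  (2) a5=T ⇒ a4: T ✓
  (3) {a2, a4, a3, a5}: 3/4 true — not all ✓
  (4) {a5, a3}: all 2 true ✓
  (5) a1=F, a2=F — not both ✓
  (6) {a5, a2, a3, a1}: 2 true — at least one ✓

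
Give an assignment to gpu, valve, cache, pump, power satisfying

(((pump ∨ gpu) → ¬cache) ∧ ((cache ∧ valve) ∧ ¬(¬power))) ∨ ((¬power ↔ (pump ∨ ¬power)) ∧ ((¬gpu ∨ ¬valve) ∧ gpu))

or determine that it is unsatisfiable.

gpu = True, valve = False, cache = False, pump = False, power = False

  (((pump ∨ gpu) → ¬cache) ∧ ((cache ∧ valve) ∧ ¬(¬power))) ∨ ((¬power ↔ (pump ∨ ¬power)) ∧ ((¬gpu ∨ ¬valve) ∧ gpu)) = True
    ((pump ∨ gpu) → ¬cache) ∧ ((cache ∧ valve) ∧ ¬(¬power)) = False
      (pump ∨ gpu) → ¬cache = True
        pump ∨ gpu = True
        ¬cache = True
      (cache ∧ valve) ∧ ¬(¬power) = False
        cache ∧ valve = False
        ¬(¬power) = False
          ¬power = True
    (¬power ↔ (pump ∨ ¬power)) ∧ ((¬gpu ∨ ¬valve) ∧ gpu) = True
      ¬power ↔ (pump ∨ ¬power) = True
        ¬power = True
        pump ∨ ¬power = True
          ¬power = True
      (¬gpu ∨ ¬valve) ∧ gpu = True
        ¬gpu ∨ ¬valve = True
          ¬gpu = False
          ¬valve = True
The formula evaluates to True.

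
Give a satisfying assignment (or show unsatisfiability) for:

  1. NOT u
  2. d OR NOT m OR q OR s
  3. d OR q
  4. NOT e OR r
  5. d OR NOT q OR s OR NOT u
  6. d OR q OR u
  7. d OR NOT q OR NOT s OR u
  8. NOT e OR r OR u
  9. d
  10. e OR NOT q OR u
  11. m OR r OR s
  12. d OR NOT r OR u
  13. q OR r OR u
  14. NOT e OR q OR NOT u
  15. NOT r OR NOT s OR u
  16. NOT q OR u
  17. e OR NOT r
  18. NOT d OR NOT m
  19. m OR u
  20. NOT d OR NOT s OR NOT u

Unsatisfiable

Case m = True:
  (NOT u) forces u = False.
  (d) forces d = True.
  Clause (NOT d OR NOT m) is falsified — contradiction.
Case m = False:
  (NOT u) forces u = False.
  Clause (m OR u) is falsified — contradiction.
Both cases fail, so the formula is unsatisfiable.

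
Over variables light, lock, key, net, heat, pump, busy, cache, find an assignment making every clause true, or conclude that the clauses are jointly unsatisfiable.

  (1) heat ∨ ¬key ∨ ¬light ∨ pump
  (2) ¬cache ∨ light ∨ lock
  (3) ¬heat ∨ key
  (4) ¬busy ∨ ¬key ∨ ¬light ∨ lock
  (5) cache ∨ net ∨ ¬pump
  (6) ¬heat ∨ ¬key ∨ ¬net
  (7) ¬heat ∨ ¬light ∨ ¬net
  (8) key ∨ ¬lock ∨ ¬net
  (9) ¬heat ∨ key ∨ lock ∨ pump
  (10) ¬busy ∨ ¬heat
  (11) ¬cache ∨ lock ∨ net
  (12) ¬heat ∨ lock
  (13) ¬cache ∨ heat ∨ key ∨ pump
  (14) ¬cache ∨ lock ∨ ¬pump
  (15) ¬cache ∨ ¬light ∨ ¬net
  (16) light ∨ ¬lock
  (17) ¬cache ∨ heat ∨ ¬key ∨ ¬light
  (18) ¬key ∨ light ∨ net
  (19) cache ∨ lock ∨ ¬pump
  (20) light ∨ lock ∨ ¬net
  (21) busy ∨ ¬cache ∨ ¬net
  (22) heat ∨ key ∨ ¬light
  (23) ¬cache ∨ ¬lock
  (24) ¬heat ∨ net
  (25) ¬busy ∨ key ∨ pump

Set light = False.
  then (light ∨ ¬lock) forces lock = False.
  then (light ∨ lock ∨ ¬net) forces net = False.
  then (¬heat ∨ net) forces heat = False.
  then (¬cache ∨ light ∨ lock) forces cache = False.
  then (cache ∨ net ∨ ¬pump) forces pump = False.
  then (¬key ∨ light ∨ net) forces key = False.
  then (¬busy ∨ key ∨ pump) forces busy = False.
All clauses satisfied.

light: False, lock: False, key: False, net: False, heat: False, pump: False, busy: False, cache: False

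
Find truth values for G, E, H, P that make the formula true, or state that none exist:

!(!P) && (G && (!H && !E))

G = True; E = False; H = False; P = True

  !(!P) = True
    !P = False
  G && (!H && !E) = True
    !H && !E = True
      !H = True
      !E = True
Both conjuncts True, so the formula holds.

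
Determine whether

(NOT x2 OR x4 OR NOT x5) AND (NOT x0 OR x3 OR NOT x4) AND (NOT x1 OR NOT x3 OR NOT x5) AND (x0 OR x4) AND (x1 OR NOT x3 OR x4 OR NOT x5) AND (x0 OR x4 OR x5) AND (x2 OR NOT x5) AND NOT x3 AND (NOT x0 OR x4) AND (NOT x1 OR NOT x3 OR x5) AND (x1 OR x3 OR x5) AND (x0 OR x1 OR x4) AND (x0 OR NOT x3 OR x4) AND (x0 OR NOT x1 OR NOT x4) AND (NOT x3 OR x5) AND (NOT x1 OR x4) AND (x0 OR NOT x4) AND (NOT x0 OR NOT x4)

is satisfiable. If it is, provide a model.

UNSATISFIABLE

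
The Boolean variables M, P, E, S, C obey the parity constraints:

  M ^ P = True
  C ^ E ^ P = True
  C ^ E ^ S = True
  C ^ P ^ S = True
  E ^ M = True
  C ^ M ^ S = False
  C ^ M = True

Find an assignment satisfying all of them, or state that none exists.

M = False; P = True; E = True; S = True; C = True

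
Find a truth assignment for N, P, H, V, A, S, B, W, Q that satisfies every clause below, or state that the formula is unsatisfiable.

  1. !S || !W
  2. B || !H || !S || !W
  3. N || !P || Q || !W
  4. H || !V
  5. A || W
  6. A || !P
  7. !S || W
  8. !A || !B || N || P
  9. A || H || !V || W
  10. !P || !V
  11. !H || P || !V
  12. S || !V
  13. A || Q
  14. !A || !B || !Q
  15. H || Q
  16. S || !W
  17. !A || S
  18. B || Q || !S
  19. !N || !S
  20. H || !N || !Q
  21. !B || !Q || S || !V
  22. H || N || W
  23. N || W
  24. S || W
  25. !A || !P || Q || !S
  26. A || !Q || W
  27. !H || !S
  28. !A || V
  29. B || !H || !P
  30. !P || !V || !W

Unsatisfiable

Case S = True:
  (!S || !W) forces W = False.
  Clause (!S || W) is falsified — contradiction.
Case S = False:
  (S || !V) forces V = False.
  (S || !W) forces W = False.
  Clause (S || W) is falsified — contradiction.
Both cases fail, so the formula is unsatisfiable.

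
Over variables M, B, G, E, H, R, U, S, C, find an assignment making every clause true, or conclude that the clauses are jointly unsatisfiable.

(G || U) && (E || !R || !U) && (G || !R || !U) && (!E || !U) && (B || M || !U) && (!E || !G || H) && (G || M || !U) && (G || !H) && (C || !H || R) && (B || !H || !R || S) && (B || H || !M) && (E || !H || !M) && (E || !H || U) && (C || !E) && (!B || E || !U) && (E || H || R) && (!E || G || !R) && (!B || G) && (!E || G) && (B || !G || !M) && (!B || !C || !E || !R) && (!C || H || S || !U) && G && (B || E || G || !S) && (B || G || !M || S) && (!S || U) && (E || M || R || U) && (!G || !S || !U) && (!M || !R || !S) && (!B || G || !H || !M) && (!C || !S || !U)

Unit clause (G) forces G = True.
Set M = False.
Set B = True.
Set E = True.
  then (!E || !U) forces U = False.
  then (!E || !G || H) forces H = True.
  then (C || !E) forces C = True.
  then (!B || !C || !E || !R) forces R = False.
  then (!S || U) forces S = False.
All clauses satisfied.

M=F, B=T, G=T, E=T, H=T, R=F, U=F, S=F, C=T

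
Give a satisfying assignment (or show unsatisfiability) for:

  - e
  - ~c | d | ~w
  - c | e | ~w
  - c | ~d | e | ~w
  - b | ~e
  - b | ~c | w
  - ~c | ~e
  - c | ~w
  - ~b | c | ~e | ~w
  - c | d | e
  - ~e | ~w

w = False; d = False; c = False; b = True; e = True

Unit clause (e) forces e = True.
In (b | ~e) only b is left, so b = True.
In (~c | ~e) only ~c is left, so c = False.
In (c | ~w) only ~w is left, so w = False.
Set d = False.
All clauses satisfied.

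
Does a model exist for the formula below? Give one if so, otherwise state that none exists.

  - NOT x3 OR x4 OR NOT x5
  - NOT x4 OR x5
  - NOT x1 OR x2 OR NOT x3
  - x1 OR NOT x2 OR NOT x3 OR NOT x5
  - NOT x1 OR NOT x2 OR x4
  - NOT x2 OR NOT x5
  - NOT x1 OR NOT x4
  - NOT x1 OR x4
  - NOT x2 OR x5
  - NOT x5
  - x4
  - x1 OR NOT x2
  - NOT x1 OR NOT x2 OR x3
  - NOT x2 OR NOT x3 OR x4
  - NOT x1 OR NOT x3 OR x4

The formula is unsatisfiable.

Case x4 = True:
  (NOT x4 OR x5) forces x5 = True.
  Clause (NOT x5) is falsified — contradiction.
Case x4 = False:
  Clause (x4) is falsified — contradiction.
Both cases fail, so the formula is unsatisfiable.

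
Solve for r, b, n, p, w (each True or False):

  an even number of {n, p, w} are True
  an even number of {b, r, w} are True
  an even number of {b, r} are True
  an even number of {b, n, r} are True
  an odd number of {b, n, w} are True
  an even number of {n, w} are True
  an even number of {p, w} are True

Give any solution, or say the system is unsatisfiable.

r = True, b = True, n = False, p = False, w = False

{n, p, w}: 0 true → even ✓
{b, r, w}: 2 true → even ✓
{b, r}: 2 true → even ✓
{b, n, r}: 2 true → even ✓
{b, n, w}: 1 true → odd ✓
{n, w}: 0 true → even ✓
{p, w}: 0 true → even ✓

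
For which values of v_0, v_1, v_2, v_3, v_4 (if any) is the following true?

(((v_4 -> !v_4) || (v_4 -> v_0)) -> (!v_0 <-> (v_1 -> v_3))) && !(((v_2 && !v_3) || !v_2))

v_0: False, v_1: True, v_2: True, v_3: True, v_4: False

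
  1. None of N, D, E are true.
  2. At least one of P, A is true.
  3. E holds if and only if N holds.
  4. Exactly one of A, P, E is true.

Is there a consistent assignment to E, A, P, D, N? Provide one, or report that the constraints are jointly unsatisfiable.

E: False; A: True; P: False; D: False; N: False

  (1) {N, D, E}: 0 true — none ✓
  (2) {P, A}: 1 true — at least one ✓
  (3) E=F, N=F — same ✓
  (4) {A, P, E}: 1 true — exactly one ✓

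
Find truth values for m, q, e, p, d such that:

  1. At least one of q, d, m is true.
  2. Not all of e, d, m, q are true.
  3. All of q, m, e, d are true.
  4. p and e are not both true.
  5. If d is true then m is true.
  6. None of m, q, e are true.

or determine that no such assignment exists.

UNSATISFIABLE

Case m = True:
  Constraint (6) is violated (m=T) — contradiction.
Case m = False:
  Constraint (3) is violated (m=F) — contradiction.
Both cases fail — unsatisfiable.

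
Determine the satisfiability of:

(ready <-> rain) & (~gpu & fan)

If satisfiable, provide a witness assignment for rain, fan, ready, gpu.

rain = False, fan = True, ready = False, gpu = False

  ready <-> rain = True
  ~gpu & fan = True
    ~gpu = True
Both conjuncts True, so the formula holds.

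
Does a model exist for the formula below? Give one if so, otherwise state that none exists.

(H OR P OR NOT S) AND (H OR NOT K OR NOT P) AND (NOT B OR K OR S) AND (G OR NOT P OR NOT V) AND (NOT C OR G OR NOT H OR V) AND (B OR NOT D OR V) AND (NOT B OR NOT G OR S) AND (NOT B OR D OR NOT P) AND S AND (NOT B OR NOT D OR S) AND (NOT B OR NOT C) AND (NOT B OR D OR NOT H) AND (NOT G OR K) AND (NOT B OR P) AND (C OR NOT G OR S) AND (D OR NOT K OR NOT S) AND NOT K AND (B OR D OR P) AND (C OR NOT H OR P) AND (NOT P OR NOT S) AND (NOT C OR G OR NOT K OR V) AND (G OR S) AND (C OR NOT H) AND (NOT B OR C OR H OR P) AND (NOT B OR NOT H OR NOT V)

Unit clause (S) forces S = True.
Unit clause (NOT K) forces K = False.
In (NOT P OR NOT S) only NOT P is left, so P = False.
In (H OR P OR NOT S) only H is left, so H = True.
In (NOT G OR K) only NOT G is left, so G = False.
In (NOT B OR P) only NOT B is left, so B = False.
In (B OR D OR P) only D is left, so D = True.
In (C OR NOT H OR P) only C is left, so C = True.
In (NOT C OR G OR NOT H OR V) only V is left, so V = True.
All clauses satisfied.

S: True, H: True, P: False, B: False, K: False, G: False, D: True, V: True, C: True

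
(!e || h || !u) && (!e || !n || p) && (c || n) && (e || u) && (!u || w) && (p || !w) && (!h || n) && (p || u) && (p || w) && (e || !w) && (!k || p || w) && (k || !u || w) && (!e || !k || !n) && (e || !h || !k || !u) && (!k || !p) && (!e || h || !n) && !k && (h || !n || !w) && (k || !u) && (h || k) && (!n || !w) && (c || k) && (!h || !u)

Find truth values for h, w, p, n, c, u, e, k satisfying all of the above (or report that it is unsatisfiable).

Unit clause (!k) forces k = False.
In (k || !u) only !u is left, so u = False.
In (h || k) only h is left, so h = True.
In (c || k) only c is left, so c = True.
In (e || u) only e is left, so e = True.
In (!h || n) only n is left, so n = True.
In (p || u) only p is left, so p = True.
In (!n || !w) only !w is left, so w = False.
All clauses satisfied.

h: True, w: False, p: True, n: True, c: True, u: False, e: True, k: False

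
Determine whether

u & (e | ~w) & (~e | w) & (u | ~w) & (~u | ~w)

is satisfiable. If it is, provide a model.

Unit clause (u) forces u = True.
In (~u | ~w) only ~w is left, so w = False.
In (~e | w) only ~e is left, so e = False.
Check each clause:
  (u): u holds.
  (e | ~w): ~w holds.
  (~e | w): ~e holds.
  (u | ~w): u holds.
  (~u | ~w): ~w holds.
All clauses satisfied.

u: True, e: False, w: False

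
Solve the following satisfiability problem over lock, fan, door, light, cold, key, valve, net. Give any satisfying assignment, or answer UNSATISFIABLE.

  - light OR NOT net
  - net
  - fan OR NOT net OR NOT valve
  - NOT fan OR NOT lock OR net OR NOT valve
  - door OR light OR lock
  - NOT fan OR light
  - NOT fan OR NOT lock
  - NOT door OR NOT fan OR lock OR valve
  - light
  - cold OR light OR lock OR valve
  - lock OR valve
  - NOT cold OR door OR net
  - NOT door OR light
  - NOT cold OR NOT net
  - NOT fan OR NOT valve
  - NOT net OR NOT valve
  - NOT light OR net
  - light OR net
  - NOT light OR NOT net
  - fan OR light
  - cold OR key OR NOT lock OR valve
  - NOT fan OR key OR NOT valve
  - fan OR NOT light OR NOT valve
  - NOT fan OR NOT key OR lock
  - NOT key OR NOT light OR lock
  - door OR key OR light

Unsatisfiable

Case light = True:
  (net) forces net = True.
  Clause (NOT light OR NOT net) is falsified — contradiction.
Case light = False:
  Clause (light) is falsified — contradiction.
Both cases fail, so the formula is unsatisfiable.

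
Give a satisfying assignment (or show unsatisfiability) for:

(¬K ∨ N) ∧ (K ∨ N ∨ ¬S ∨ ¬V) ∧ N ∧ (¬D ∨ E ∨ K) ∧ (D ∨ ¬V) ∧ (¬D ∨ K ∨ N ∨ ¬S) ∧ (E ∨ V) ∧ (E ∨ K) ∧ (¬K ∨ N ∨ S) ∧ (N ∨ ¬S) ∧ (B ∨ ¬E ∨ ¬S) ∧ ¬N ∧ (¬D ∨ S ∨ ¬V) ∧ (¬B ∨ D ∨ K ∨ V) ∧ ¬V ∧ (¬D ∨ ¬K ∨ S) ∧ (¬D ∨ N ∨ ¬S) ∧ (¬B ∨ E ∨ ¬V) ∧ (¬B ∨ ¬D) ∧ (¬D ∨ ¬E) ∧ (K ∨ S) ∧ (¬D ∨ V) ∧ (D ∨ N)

Case N = True:
  Clause (¬N) is falsified — contradiction.
Case N = False:
  Clause (N) is falsified — contradiction.
Both cases fail, so the formula is unsatisfiable.

Unsatisfiable — no assignment works.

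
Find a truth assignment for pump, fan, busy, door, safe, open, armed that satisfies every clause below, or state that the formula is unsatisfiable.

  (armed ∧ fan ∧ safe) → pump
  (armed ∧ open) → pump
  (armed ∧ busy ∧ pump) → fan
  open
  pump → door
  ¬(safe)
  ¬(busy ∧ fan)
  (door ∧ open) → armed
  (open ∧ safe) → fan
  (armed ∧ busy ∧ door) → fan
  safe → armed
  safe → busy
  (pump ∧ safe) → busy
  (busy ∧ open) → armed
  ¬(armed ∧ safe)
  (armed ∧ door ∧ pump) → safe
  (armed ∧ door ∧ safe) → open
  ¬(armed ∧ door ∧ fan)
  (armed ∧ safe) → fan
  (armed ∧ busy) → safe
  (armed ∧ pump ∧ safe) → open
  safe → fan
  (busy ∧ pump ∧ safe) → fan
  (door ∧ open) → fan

Unit clause (¬safe) forces safe = False.
Unit clause (open) forces open = True.
Try pump = True:
  (door ∨ ¬pump) forces door = True.
  (armed ∨ ¬door ∨ ¬open) forces armed = True.
  clause (¬armed ∨ ¬door ∨ ¬pump ∨ safe) is falsified — backtrack.
So pump = False.
  then (¬armed ∨ ¬open ∨ pump) forces armed = False.
  then (armed ∨ ¬door ∨ ¬open) forces door = False.
  then (armed ∨ ¬busy ∨ ¬open) forces busy = False.
Set fan = True.
All clauses satisfied.

pump = False; fan = True; busy = False; door = False; safe = False; open = True; armed = False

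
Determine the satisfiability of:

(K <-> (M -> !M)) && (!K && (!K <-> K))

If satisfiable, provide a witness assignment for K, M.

The conjunct !K <-> K is unsatisfiable on its own:
  K=F: evaluates to False.
  K=T: evaluates to False.
So the whole conjunction is unsatisfiable.

Unsatisfiable — no assignment works.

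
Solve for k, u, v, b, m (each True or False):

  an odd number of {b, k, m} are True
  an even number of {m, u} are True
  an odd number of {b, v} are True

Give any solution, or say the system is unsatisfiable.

k = True; u = False; v = True; b = False; m = False

{b, k, m}: 1 true → odd ✓
{m, u}: 0 true → even ✓
{b, v}: 1 true → odd ✓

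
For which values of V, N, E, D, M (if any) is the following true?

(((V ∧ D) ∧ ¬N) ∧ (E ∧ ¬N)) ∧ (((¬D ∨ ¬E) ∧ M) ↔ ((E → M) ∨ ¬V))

V = True; N = False; E = True; D = True; M = False

  ((V ∧ D) ∧ ¬N) ∧ (E ∧ ¬N) = True
    (V ∧ D) ∧ ¬N = True
      V ∧ D = True
      ¬N = True
    E ∧ ¬N = True
      ¬N = True
  ((¬D ∨ ¬E) ∧ M) ↔ ((E → M) ∨ ¬V) = True
    (¬D ∨ ¬E) ∧ M = False
      ¬D ∨ ¬E = False
        ¬D = False
        ¬E = False
    (E → M) ∨ ¬V = False
      E → M = False
      ¬V = False
Both conjuncts True, so the formula holds.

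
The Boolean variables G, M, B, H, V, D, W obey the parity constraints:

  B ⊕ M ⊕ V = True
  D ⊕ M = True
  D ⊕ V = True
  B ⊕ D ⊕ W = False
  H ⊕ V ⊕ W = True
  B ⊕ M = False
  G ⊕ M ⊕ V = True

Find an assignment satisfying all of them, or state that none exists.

G = True; M = True; B = True; H = True; V = True; D = False; W = True

B ⊕ M ⊕ V = T ⊕ T ⊕ T = True ✓
D ⊕ M = F ⊕ T = True ✓
D ⊕ V = F ⊕ T = True ✓
B ⊕ D ⊕ W = T ⊕ F ⊕ T = False ✓
H ⊕ V ⊕ W = T ⊕ T ⊕ T = True ✓
B ⊕ M = T ⊕ T = False ✓
G ⊕ M ⊕ V = T ⊕ T ⊕ T = True ✓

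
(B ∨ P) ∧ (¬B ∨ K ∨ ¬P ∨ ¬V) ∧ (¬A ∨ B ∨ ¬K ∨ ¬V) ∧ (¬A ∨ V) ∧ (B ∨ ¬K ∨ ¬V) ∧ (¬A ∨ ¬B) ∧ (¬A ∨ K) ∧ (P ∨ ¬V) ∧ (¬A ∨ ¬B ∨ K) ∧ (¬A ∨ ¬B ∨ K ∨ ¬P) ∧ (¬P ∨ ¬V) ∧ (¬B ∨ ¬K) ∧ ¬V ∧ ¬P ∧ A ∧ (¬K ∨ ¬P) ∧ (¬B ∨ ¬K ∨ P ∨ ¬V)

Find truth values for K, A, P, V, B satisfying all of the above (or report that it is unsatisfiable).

Case A = True:
  (¬A ∨ V) forces V = True.
  Clause (¬V) is falsified — contradiction.
Case A = False:
  Clause (A) is falsified — contradiction.
Both cases fail, so the formula is unsatisfiable.

UNSATISFIABLE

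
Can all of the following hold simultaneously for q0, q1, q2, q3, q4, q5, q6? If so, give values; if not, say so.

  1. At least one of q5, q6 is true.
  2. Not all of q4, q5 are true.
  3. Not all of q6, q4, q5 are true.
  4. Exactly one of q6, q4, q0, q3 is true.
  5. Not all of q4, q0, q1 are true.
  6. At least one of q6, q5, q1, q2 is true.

q0 = False, q1 = False, q2 = False, q3 = False, q4 = False, q5 = True, q6 = True

  (1) {q5, q6}: 2 true — at least one ✓
  (2) {q4, q5}: 1/2 true — not all ✓
  (3) {q6, q4, q5}: 2/3 true — not all ✓
  (4) {q6, q4, q0, q3}: 1 true — exactly one ✓
  (5) {q4, q0, q1}: 0/3 true — not all ✓
  (6) {q6, q5, q1, q2}: 2 true — at least one ✓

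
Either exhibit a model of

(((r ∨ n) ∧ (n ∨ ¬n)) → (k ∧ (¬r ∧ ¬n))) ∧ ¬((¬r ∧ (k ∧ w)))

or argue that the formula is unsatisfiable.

n=F; w=F; k=T; r=F

  ((r ∨ n) ∧ (n ∨ ¬n)) → (k ∧ (¬r ∧ ¬n)) = True
    (r ∨ n) ∧ (n ∨ ¬n) = False
      r ∨ n = False
      n ∨ ¬n = True
        ¬n = True
    k ∧ (¬r ∧ ¬n) = True
      ¬r ∧ ¬n = True
        ¬r = True
        ¬n = True
  ¬((¬r ∧ (k ∧ w))) = True
    ¬r ∧ (k ∧ w) = False
      ¬r = True
      k ∧ w = False
Both conjuncts True, so the formula holds.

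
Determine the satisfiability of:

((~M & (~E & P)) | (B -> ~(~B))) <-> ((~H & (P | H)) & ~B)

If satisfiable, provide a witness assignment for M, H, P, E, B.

M = False, H = False, P = True, E = True, B = False

  ((~M & (~E & P)) | (B -> ~(~B))) <-> ((~H & (P | H)) & ~B) = True
    (~M & (~E & P)) | (B -> ~(~B)) = True
      ~M & (~E & P) = False
        ~M = True
        ~E & P = False
          ~E = False
      B -> ~(~B) = True
        ~(~B) = False
          ~B = True
    (~H & (P | H)) & ~B = True
      ~H & (P | H) = True
        ~H = True
        P | H = True
      ~B = True
The formula evaluates to True.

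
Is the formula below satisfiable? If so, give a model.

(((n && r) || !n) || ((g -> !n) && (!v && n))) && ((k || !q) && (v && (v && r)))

n: True; r: True; g: False; q: True; k: True; v: True

  ((n && r) || !n) || ((g -> !n) && (!v && n)) = True
    (n && r) || !n = True
      n && r = True
      !n = False
    (g -> !n) && (!v && n) = False
      g -> !n = True
        !n = False
      !v && n = False
        !v = False
  (k || !q) && (v && (v && r)) = True
    k || !q = True
      !q = False
    v && (v && r) = True
      v && r = True
Both conjuncts True, so the formula holds.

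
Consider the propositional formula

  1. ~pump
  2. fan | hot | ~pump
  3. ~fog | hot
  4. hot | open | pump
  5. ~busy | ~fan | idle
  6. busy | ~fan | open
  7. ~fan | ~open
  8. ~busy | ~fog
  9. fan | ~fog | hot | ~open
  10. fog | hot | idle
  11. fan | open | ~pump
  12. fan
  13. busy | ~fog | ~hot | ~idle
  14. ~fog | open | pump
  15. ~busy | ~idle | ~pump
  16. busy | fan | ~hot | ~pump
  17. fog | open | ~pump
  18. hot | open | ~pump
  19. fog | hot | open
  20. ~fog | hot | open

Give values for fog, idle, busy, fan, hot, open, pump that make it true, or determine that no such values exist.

fog: False, idle: True, busy: True, fan: True, hot: True, open: False, pump: False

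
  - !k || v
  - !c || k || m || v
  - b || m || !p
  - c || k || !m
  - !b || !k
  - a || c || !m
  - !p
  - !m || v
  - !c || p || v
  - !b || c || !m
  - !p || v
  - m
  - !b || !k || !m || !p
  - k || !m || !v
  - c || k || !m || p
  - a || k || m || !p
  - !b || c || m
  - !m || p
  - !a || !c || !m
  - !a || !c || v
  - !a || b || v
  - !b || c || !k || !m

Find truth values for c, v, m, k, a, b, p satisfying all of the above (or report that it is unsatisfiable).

Case m = True:
  (!p) forces p = False.
  Clause (!m || p) is falsified — contradiction.
Case m = False:
  Clause (m) is falsified — contradiction.
Both cases fail, so the formula is unsatisfiable.

No satisfying assignment exists.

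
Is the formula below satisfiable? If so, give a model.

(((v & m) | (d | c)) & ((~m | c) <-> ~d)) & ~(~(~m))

v = True, m = False, c = True, d = False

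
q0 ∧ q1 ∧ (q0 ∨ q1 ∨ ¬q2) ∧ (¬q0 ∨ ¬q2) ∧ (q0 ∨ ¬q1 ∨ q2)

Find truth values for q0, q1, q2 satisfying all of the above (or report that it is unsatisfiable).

Unit clause (q0) forces q0 = True.
Unit clause (q1) forces q1 = True.
In (¬q0 ∨ ¬q2) only ¬q2 is left, so q2 = False.
Check each clause:
  (q0): q0 holds.
  (q1): q1 holds.
  (q0 ∨ q1 ∨ ¬q2): q0 holds.
  (¬q0 ∨ ¬q2): ¬q2 holds.
  (q0 ∨ ¬q1 ∨ q2): q0 holds.
All clauses satisfied.

q0: True, q1: True, q2: False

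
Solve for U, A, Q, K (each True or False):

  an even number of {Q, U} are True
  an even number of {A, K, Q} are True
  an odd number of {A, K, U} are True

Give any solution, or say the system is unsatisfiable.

The formula is unsatisfiable.

Adding constraints 1, 2, 3 mod 2: every variable appears an even number of times on the left, so the left side is 0.
But the right sides sum to 1 (mod 2). 0 ≠ 1 — the system is inconsistent.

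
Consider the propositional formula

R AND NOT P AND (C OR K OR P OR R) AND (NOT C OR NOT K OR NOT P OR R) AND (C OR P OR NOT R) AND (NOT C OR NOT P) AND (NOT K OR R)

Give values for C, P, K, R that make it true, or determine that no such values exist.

Unit clause (R) forces R = True.
Unit clause (NOT P) forces P = False.
In (C OR P OR NOT R) only C is left, so C = True.
Set K = True.
Check each clause:
  (R): R holds.
  (NOT P): NOT P holds.
  (C OR K OR P OR R): C holds.
  (NOT C OR NOT K OR NOT P OR R): NOT P holds.
  (C OR P OR NOT R): C holds.
  (NOT C OR NOT P): NOT P holds.
  (NOT K OR R): R holds.
All clauses satisfied.

C: True, P: False, K: True, R: True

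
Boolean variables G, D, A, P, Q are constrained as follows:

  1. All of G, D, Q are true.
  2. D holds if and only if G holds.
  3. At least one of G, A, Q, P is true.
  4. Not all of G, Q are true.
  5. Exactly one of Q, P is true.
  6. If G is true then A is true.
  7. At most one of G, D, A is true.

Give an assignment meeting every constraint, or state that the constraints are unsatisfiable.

Case G = True:
  (1) forces D = True.
  Constraint (7) is violated (G=T, D=T) — contradiction.
Case G = False:
  Constraint (1) is violated (G=F) — contradiction.
Both cases fail — unsatisfiable.

No satisfying assignment exists.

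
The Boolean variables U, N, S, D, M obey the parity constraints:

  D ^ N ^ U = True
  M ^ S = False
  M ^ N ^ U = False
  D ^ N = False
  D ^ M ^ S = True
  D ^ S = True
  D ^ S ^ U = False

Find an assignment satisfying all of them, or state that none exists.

U = True, N = True, S = False, D = True, M = False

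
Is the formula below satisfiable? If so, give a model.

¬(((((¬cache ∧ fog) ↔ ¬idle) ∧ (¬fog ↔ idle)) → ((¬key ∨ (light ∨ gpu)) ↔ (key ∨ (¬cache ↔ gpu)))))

fog=F, key=T, idle=T, light=F, cache=T, gpu=F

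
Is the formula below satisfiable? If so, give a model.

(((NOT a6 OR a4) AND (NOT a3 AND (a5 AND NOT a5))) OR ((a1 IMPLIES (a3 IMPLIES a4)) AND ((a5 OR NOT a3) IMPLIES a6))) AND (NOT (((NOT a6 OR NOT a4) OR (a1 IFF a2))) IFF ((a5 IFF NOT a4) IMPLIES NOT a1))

a1 = False, a2 = True, a3 = False, a4 = True, a5 = False, a6 = True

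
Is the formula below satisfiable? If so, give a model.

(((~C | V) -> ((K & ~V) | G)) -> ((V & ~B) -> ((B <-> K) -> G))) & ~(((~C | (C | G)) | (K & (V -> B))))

No satisfying assignment exists.

The conjunct ~(((~C | (C | G)) | (K & (V -> B)))) is unsatisfiable on its own:
  C = True: this becomes ~((True | (K & (V -> B)))) = False.
  C = False: this becomes ~((True | (K & (V -> B)))) = False.
So the whole conjunction is unsatisfiable.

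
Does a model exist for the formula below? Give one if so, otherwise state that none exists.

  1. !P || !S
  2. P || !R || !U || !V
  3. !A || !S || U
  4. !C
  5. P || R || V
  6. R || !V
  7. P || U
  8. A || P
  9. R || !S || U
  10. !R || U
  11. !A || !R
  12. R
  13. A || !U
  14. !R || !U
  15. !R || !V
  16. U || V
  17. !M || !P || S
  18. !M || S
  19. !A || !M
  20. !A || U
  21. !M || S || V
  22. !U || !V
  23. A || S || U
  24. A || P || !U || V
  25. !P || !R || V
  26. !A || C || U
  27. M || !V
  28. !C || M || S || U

No satisfying assignment exists.

Case R = True:
  (!C) forces C = False.
  (!R || U) forces U = True.
  Clause (!R || !U) is falsified — contradiction.
Case R = False:
  Clause (R) is falsified — contradiction.
Both cases fail, so the formula is unsatisfiable.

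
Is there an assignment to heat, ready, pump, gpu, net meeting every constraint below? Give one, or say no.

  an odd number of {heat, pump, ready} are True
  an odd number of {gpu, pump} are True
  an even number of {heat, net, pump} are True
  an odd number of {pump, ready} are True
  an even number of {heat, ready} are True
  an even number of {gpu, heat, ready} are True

heat = False, ready = False, pump = True, gpu = False, net = True

{heat, pump, ready}: 1 true → odd ✓
{gpu, pump}: 1 true → odd ✓
{heat, net, pump}: 2 true → even ✓
{pump, ready}: 1 true → odd ✓
{heat, ready}: 0 true → even ✓
{gpu, heat, ready}: 0 true → even ✓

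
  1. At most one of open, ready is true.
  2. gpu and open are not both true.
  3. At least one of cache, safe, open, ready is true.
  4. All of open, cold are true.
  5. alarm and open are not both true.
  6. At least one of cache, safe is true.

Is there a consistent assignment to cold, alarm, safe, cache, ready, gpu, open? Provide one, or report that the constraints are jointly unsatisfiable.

cold=T, alarm=F, safe=F, cache=T, ready=F, gpu=F, open=T

  (1) {open, ready}: 1 true — at most one ✓
  (2) gpu=F, open=T — not both ✓
  (3) {cache, safe, open, ready}: 2 true — at least one ✓
  (4) {open, cold}: all 2 true ✓
  (5) alarm=F, open=T — not both ✓
  (6) {cache, safe}: 1 true — at least one ✓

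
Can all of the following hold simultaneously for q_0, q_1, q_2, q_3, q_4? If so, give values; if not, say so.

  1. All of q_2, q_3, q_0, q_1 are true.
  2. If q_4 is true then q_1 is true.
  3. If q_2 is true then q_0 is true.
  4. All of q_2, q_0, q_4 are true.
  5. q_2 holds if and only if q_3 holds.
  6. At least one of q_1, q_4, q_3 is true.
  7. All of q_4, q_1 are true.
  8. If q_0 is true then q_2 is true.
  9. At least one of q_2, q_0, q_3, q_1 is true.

q_0: True, q_1: True, q_2: True, q_3: True, q_4: True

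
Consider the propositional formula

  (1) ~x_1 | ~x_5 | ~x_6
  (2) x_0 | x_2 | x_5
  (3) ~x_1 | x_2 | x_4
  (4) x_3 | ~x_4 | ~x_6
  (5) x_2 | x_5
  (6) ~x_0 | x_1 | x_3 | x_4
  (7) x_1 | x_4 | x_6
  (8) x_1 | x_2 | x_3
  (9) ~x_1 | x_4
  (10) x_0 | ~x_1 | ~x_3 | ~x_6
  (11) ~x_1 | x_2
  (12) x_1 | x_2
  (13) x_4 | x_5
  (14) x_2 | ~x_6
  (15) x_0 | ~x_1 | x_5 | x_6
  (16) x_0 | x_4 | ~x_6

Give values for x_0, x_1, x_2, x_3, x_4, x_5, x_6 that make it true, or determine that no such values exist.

Set x_0 = False.
Set x_1 = True.
  then (~x_1 | x_4) forces x_4 = True.
  then (~x_1 | x_2) forces x_2 = True.
Set x_3 = False.
  then (x_3 | ~x_4 | ~x_6) forces x_6 = False.
  then (x_0 | ~x_1 | x_5 | x_6) forces x_5 = True.
All clauses satisfied.

x_0 = False; x_1 = True; x_2 = True; x_3 = False; x_4 = True; x_5 = True; x_6 = False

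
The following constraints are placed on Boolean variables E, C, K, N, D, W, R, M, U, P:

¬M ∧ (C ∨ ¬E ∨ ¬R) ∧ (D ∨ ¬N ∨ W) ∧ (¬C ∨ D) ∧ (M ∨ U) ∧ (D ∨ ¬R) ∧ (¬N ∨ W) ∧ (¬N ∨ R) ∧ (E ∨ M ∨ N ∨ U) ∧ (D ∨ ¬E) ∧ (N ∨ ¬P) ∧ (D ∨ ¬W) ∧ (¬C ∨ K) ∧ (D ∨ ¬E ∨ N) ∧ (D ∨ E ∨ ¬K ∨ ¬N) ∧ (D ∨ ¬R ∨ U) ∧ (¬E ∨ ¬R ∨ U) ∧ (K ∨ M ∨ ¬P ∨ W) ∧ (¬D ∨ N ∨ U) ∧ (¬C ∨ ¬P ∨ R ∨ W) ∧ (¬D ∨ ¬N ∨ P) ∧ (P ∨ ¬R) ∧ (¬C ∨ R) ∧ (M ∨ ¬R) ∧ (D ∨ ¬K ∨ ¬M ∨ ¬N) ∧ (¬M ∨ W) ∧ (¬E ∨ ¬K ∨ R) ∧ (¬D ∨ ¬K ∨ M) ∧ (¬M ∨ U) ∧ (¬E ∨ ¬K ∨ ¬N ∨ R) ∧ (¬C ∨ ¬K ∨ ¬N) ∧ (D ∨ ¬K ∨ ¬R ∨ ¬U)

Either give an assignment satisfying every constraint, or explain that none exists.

Unit clause (¬M) forces M = False.
In (M ∨ U) only U is left, so U = True.
In (M ∨ ¬R) only ¬R is left, so R = False.
In (¬N ∨ R) only ¬N is left, so N = False.
In (N ∨ ¬P) only ¬P is left, so P = False.
In (¬C ∨ R) only ¬C is left, so C = False.
Set E = False.
Set K = True.
  then (¬D ∨ ¬K ∨ M) forces D = False.
  then (D ∨ ¬W) forces W = False.
All clauses satisfied.

E = False, C = False, K = True, N = False, D = False, W = False, R = False, M = False, U = True, P = False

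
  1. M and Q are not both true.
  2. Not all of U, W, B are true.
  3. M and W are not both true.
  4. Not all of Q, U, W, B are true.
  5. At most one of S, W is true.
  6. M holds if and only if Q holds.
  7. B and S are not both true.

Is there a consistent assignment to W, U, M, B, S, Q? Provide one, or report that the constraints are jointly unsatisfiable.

W=F; U=T; M=F; B=F; S=F; Q=F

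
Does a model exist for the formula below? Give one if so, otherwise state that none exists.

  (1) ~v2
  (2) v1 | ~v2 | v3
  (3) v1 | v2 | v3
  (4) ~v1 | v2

v1 = False, v2 = False, v3 = True

Unit clause (~v2) forces v2 = False.
In (~v1 | v2) only ~v1 is left, so v1 = False.
In (v1 | v2 | v3) only v3 is left, so v3 = True.
All clauses satisfied.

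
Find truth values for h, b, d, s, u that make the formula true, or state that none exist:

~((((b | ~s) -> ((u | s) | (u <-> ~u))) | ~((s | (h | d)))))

h: True, b: True, d: True, s: False, u: False

  ~((((b | ~s) -> ((u | s) | (u <-> ~u))) | ~((s | (h | d))))) = True
    ((b | ~s) -> ((u | s) | (u <-> ~u))) | ~((s | (h | d))) = False
      (b | ~s) -> ((u | s) | (u <-> ~u)) = False
        b | ~s = True
          ~s = True
        (u | s) | (u <-> ~u) = False
          u | s = False
          u <-> ~u = False
            ~u = True
      ~((s | (h | d))) = False
        s | (h | d) = True
          h | d = True
The formula evaluates to True.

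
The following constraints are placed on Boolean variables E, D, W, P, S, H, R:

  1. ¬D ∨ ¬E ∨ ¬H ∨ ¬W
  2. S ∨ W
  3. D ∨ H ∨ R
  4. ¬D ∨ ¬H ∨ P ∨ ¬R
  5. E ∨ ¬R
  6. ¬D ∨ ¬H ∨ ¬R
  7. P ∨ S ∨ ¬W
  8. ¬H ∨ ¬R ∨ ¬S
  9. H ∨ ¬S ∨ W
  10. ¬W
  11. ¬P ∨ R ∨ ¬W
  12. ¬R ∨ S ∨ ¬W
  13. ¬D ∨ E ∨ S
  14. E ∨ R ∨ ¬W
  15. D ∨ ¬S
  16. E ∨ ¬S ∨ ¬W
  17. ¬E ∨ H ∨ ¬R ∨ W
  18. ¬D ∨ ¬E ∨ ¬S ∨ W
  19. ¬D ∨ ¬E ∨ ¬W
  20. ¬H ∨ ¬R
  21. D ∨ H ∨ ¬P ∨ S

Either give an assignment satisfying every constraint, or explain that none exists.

Unit clause (¬W) forces W = False.
In (S ∨ W) only S is left, so S = True.
In (H ∨ ¬S ∨ W) only H is left, so H = True.
In (D ∨ ¬S) only D is left, so D = True.
In (¬D ∨ ¬E ∨ ¬S ∨ W) only ¬E is left, so E = False.
In (¬H ∨ ¬R) only ¬R is left, so R = False.
Set P = True.
All clauses satisfied.

E: False, D: True, W: False, P: True, S: True, H: True, R: False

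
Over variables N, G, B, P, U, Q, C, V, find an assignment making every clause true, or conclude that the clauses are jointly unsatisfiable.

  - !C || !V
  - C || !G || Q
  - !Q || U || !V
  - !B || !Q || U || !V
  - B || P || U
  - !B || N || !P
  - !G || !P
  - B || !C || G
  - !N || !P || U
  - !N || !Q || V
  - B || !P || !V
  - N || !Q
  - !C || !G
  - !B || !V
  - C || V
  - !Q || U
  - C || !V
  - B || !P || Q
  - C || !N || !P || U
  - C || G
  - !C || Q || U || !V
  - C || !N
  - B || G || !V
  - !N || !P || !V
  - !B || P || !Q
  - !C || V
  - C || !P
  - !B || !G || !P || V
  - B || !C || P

Case C = True:
  (!C || !V) forces V = False.
  Clause (!C || V) is falsified — contradiction.
Case C = False:
  (C || V) forces V = True.
  Clause (C || !V) is falsified — contradiction.
Both cases fail, so the formula is unsatisfiable.

UNSATISFIABLE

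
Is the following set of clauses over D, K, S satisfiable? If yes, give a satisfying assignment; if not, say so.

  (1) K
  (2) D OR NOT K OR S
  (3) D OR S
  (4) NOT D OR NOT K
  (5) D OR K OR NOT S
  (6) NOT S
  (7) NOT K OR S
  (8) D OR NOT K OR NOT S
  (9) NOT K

Case K = True:
  Clause (NOT K) is falsified — contradiction.
Case K = False:
  Clause (K) is falsified — contradiction.
Both cases fail, so the formula is unsatisfiable.

No satisfying assignment exists.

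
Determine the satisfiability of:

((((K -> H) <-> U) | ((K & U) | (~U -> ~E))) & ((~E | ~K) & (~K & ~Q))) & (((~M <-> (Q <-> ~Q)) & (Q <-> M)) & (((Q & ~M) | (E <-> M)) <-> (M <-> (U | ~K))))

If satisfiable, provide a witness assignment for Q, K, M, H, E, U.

Case K = True: the conjunct ~K is False.
Case K = False: the formula simplifies to ((U | (~U -> ~E)) & ~Q) & (((~M <-> (Q <-> ~Q)) & (Q <-> M)) & (((Q & ~M) | (E <-> M)) <-> M)).
  Q = True: the conjunct ~Q is False.
  Q = False: simplifies to (U | (~U -> ~E)) & ((M & ~M) & ((E <-> M) <-> M)).
    M = True: the conjunct ~M is False.
    M = False: the conjunct M is False.
Both cases fail — unsatisfiable.

Unsatisfiable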